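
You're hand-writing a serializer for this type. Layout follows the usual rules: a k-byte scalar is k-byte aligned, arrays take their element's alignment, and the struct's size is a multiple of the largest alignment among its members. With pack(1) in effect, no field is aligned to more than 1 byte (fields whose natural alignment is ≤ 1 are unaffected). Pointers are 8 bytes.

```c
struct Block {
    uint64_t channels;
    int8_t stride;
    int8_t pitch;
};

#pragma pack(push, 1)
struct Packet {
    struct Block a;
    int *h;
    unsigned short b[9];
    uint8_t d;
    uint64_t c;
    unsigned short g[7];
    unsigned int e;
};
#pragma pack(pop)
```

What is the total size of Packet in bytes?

Block: channels at 0 (size 8, align 8) → ends 8; stride at 8 (size 1, align 1) → ends 9; pitch at 9 (size 1, align 1) → ends 10; tail pad 6 to reach multiple of 8; total 16 bytes, alignment 8
a at 0 (size 16, align 1) → ends 16
h at 16 (size 8, align 1) → ends 24
b at 24 (size 18, align 1) → ends 42
d at 42 (size 1, align 1) → ends 43
c at 43 (size 8, align 1) → ends 51
g at 51 (size 14, align 1) → ends 65
e at 65 (size 4, align 1) → ends 69
total 69 bytes, alignment 1

69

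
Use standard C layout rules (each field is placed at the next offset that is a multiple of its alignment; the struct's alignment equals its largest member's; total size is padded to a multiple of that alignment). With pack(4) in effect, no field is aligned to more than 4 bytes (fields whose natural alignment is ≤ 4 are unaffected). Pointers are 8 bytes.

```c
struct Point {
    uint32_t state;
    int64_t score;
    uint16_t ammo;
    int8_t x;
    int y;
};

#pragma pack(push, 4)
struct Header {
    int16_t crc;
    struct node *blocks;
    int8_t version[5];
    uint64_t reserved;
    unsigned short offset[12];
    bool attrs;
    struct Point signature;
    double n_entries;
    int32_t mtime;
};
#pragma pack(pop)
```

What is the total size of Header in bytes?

92 bytes

Point: 0..4  state  (4B, 4-aligned); 4..8  -- padding (4B); 8..16  score  (8B, 8-aligned); 16..18  ammo  (2B, 2-aligned); 18..19  x  (1B, 1-aligned); 19..20  -- padding (1B); 20..24  y  (4B, 4-aligned); sizeof = 24, alignof = 8
0..2  crc  (2B, 2-aligned)
2..4  -- padding (2B)
4..12  blocks  (8B, 4-aligned)
12..17  version  (5B, 1-aligned)
17..20  -- padding (3B)
20..28  reserved  (8B, 4-aligned)
28..52  offset  (24B, 2-aligned)
52..53  attrs  (1B, 1-aligned)
53..56  -- padding (3B)
56..80  signature  (24B, 4-aligned)
80..88  n_entries  (8B, 4-aligned)
88..92  mtime  (4B, 4-aligned)
sizeof = 92, alignof = 4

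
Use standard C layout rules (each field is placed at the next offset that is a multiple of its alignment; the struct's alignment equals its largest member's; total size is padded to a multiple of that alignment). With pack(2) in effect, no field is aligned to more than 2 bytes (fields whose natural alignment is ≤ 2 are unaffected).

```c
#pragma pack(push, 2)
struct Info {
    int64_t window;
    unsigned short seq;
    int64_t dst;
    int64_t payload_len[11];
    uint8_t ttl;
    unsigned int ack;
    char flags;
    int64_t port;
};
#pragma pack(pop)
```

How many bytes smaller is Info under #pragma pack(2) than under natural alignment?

natural layout:
  window at 0 (size 8, align 8) → ends 8
  seq at 8 (size 2, align 2) → ends 10
  pad 6 to align 8 for dst
  dst at 16 (size 8, align 8) → ends 24
  payload_len at 24 (size 88, align 8) → ends 112
  ttl at 112 (size 1, align 1) → ends 113
  pad 3 to align 4 for ack
  ack at 116 (size 4, align 4) → ends 120
  flags at 120 (size 1, align 1) → ends 121
  pad 7 to align 8 for port
  port at 128 (size 8, align 8) → ends 136
  total 136 bytes, alignment 8
packed(2) layout:
  window at 0 (size 8, align 2) → ends 8
  seq at 8 (size 2, align 2) → ends 10
  dst at 10 (size 8, align 2) → ends 18
  payload_len at 18 (size 88, align 2) → ends 106
  ttl at 106 (size 1, align 1) → ends 107
  pad 1 to align 2 for ack
  ack at 108 (size 4, align 2) → ends 112
  flags at 112 (size 1, align 1) → ends 113
  pad 1 to align 2 for port
  port at 114 (size 8, align 2) → ends 122
  total 122 bytes, alignment 2
136 − 122 = 14

14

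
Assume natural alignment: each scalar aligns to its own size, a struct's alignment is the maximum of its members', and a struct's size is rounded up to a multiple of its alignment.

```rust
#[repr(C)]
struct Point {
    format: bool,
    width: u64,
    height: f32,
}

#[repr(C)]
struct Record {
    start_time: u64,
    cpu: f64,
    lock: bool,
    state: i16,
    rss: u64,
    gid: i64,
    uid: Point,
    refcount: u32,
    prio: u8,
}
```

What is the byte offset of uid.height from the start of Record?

56

Point: format at 0 (size 1, align 1) → ends 1; pad 7 to align 8 for width; width at 8 (size 8, align 8) → ends 16; height at 16 (size 4, align 4) → ends 20; tail pad 4 to reach multiple of 8; total 24 bytes, alignment 8
start_time at 0 (size 8, align 8) → ends 8
cpu at 8 (size 8, align 8) → ends 16
lock at 16 (size 1, align 1) → ends 17
pad 1 to align 2 for state
state at 18 (size 2, align 2) → ends 20
pad 4 to align 8 for rss
rss at 24 (size 8, align 8) → ends 32
gid at 32 (size 8, align 8) → ends 40
uid at 40 (size 24, align 8) → ends 64
within Point: height at 16
40 + 16 = 56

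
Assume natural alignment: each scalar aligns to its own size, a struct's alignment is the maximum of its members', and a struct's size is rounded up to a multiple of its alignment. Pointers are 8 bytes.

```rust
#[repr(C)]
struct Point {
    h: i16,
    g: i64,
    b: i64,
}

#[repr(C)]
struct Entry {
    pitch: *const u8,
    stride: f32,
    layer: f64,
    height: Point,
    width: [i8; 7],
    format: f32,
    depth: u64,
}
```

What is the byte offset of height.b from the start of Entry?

40

Point: 0..2  h  (2B, 2-aligned); 2..8  -- padding (6B); 8..16  g  (8B, 8-aligned); 16..24  b  (8B, 8-aligned); sizeof = 24, alignof = 8
0..8  pitch  (8B, 8-aligned)
8..12  stride  (4B, 4-aligned)
12..16  -- padding (4B)
16..24  layer  (8B, 8-aligned)
24..48  height  (24B, 8-aligned)
within Point: b at 16
24 + 16 = 40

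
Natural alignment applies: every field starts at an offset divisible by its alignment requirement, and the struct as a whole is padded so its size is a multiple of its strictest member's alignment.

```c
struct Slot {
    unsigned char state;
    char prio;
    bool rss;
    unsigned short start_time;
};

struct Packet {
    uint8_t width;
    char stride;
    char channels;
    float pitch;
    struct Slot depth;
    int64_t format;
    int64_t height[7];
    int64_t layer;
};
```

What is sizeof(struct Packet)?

Slot: 0..1  state  (1B, 1-aligned); 1..2  prio  (1B, 1-aligned); 2..3  rss  (1B, 1-aligned); 3..4  -- padding (1B); 4..6  start_time  (2B, 2-aligned); sizeof = 6, alignof = 2
0..1  width  (1B, 1-aligned)
1..2  stride  (1B, 1-aligned)
2..3  channels  (1B, 1-aligned)
3..4  -- padding (1B)
4..8  pitch  (4B, 4-aligned)
8..14  depth  (6B, 2-aligned)
14..16  -- padding (2B)
16..24  format  (8B, 8-aligned)
24..80  height  (56B, 8-aligned)
80..88  layer  (8B, 8-aligned)
sizeof = 88, alignof = 8

88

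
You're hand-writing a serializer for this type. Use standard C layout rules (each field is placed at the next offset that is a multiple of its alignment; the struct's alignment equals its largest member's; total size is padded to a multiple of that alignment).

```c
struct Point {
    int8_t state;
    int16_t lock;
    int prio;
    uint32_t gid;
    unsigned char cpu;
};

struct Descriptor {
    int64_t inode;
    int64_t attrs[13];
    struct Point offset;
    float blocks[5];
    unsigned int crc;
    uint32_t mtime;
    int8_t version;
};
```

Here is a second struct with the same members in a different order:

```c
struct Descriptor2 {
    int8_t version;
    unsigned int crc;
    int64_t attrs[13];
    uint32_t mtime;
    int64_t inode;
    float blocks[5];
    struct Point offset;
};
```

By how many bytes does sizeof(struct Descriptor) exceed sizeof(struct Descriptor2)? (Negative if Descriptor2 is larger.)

Point: @0: state [1B, align 1] → 1; +1 pad (align 2); @2: lock [2B, align 2] → 4; @4: prio [4B, align 4] → 8; @8: gid [4B, align 4] → 12; @12: cpu [1B, align 1] → 13; +3 tail pad (align 4); size 16, align 4
@0: inode [8B, align 8] → 8
@8: attrs [104B, align 8] → 112
@112: offset [16B, align 4] → 128
@128: blocks [20B, align 4] → 148
@148: crc [4B, align 4] → 152
@152: mtime [4B, align 4] → 156
@156: version [1B, align 1] → 157
+3 tail pad (align 8)
size 160, align 8
— Descriptor2 —
@0: version [1B, align 1] → 1
+3 pad (align 4)
@4: crc [4B, align 4] → 8
@8: attrs [104B, align 8] → 112
@112: mtime [4B, align 4] → 116
+4 pad (align 8)
@120: inode [8B, align 8] → 128
@128: blocks [20B, align 4] → 148
@148: offset [16B, align 4] → 164
+4 tail pad (align 8)
size 168, align 8
160 − 168 = -8

-8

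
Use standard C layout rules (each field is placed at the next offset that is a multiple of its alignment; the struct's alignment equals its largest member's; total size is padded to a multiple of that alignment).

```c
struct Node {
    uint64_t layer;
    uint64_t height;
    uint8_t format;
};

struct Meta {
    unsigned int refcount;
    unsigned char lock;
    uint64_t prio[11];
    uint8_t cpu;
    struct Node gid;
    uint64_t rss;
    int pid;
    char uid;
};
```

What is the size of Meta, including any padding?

Node: @0: layer [8B, align 8] → 8; @8: height [8B, align 8] → 16; @16: format [1B, align 1] → 17; +7 tail pad (align 8); size 24, align 8
@0: refcount [4B, align 4] → 4
@4: lock [1B, align 1] → 5
+3 pad (align 8)
@8: prio [88B, align 8] → 96
@96: cpu [1B, align 1] → 97
+7 pad (align 8)
@104: gid [24B, align 8] → 128
@128: rss [8B, align 8] → 136
@136: pid [4B, align 4] → 140
@140: uid [1B, align 1] → 141
+3 tail pad (align 8)
size 144, align 8

144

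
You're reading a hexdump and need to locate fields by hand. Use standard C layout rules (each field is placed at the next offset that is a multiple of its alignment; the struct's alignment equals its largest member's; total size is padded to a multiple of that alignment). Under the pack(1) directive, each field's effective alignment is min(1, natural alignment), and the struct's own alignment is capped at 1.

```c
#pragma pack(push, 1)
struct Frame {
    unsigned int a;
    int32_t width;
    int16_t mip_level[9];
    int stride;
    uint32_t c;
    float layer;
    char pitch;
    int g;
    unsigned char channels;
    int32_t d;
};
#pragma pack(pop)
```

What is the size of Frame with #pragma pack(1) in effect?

0..4  a  (4B, 1-aligned)
4..8  width  (4B, 1-aligned)
8..26  mip_level  (18B, 1-aligned)
26..30  stride  (4B, 1-aligned)
30..34  c  (4B, 1-aligned)
34..38  layer  (4B, 1-aligned)
38..39  pitch  (1B, 1-aligned)
39..43  g  (4B, 1-aligned)
43..44  channels  (1B, 1-aligned)
44..48  d  (4B, 1-aligned)
sizeof = 48, alignof = 1

48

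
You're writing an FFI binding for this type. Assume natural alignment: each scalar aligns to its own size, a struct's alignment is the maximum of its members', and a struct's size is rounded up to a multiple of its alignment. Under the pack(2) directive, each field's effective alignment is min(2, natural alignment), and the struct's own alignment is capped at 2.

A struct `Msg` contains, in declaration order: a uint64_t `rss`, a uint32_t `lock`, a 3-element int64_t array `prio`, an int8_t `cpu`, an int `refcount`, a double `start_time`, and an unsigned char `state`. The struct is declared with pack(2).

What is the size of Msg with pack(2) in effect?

52

@0: rss [8B, align 2] → 8
@8: lock [4B, align 2] → 12
@12: prio [24B, align 2] → 36
@36: cpu [1B, align 1] → 37
+1 pad (align 2)
@38: refcount [4B, align 2] → 42
@42: start_time [8B, align 2] → 50
@50: state [1B, align 1] → 51
+1 tail pad (align 2)
size 52, align 2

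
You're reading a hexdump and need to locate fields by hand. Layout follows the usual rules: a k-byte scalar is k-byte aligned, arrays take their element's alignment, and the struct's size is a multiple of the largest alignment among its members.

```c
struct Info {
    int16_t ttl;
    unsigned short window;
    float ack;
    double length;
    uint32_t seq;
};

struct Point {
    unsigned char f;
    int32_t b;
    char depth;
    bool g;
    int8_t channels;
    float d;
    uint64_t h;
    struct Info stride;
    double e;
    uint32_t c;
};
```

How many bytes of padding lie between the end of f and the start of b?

3

Info: 0..2  ttl  (2B, 2-aligned); 2..4  window  (2B, 2-aligned); 4..8  ack  (4B, 4-aligned); 8..16  length  (8B, 8-aligned); 16..20  seq  (4B, 4-aligned); 20..24  -- tail padding (4B); sizeof = 24, alignof = 8
0..1  f  (1B, 1-aligned)
1..4  -- padding (3B)
4..8  b  (4B, 4-aligned)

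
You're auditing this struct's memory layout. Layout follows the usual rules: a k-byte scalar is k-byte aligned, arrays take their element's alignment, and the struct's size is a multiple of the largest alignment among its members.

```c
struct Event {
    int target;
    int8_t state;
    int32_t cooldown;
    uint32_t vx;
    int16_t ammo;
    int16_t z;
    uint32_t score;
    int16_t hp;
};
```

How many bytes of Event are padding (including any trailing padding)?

target at 0 (size 4, align 4) → ends 4
state at 4 (size 1, align 1) → ends 5
pad 3 to align 4 for cooldown
cooldown at 8 (size 4, align 4) → ends 12
vx at 12 (size 4, align 4) → ends 16
ammo at 16 (size 2, align 2) → ends 18
z at 18 (size 2, align 2) → ends 20
score at 20 (size 4, align 4) → ends 24
hp at 24 (size 2, align 2) → ends 26
tail pad 2 to reach multiple of 4
total 28 bytes, alignment 4
data bytes 23, size 28 → padding 5

5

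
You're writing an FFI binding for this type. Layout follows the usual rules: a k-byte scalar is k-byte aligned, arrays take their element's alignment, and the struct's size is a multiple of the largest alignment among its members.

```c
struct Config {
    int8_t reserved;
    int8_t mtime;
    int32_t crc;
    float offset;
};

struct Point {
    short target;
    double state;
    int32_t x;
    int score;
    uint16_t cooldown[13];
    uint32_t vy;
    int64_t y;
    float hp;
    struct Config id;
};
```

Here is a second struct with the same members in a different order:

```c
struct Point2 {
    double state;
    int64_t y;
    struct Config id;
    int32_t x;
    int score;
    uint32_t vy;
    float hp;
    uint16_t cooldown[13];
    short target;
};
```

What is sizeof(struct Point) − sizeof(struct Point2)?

Config: 0..1  reserved  (1B, 1-aligned); 1..2  mtime  (1B, 1-aligned); 2..4  -- padding (2B); 4..8  crc  (4B, 4-aligned); 8..12  offset  (4B, 4-aligned); sizeof = 12, alignof = 4
0..2  target  (2B, 2-aligned)
2..8  -- padding (6B)
8..16  state  (8B, 8-aligned)
16..20  x  (4B, 4-aligned)
20..24  score  (4B, 4-aligned)
24..50  cooldown  (26B, 2-aligned)
50..52  -- padding (2B)
52..56  vy  (4B, 4-aligned)
56..64  y  (8B, 8-aligned)
64..68  hp  (4B, 4-aligned)
68..80  id  (12B, 4-aligned)
sizeof = 80, alignof = 8
— Point2 —
0..8  state  (8B, 8-aligned)
8..16  y  (8B, 8-aligned)
16..28  id  (12B, 4-aligned)
28..32  x  (4B, 4-aligned)
32..36  score  (4B, 4-aligned)
36..40  vy  (4B, 4-aligned)
40..44  hp  (4B, 4-aligned)
44..70  cooldown  (26B, 2-aligned)
70..72  target  (2B, 2-aligned)
sizeof = 72, alignof = 8
80 − 72 = 8

8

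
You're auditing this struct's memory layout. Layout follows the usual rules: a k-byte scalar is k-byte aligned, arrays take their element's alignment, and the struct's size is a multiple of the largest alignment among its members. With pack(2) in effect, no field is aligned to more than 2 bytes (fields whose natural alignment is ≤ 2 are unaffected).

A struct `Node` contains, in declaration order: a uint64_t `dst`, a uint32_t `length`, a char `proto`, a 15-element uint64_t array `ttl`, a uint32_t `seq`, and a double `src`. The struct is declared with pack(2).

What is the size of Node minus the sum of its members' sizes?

1

dst at 0 (size 8, align 2) → ends 8
length at 8 (size 4, align 2) → ends 12
proto at 12 (size 1, align 1) → ends 13
pad 1 to align 2 for ttl
ttl at 14 (size 120, align 2) → ends 134
seq at 134 (size 4, align 2) → ends 138
src at 138 (size 8, align 2) → ends 146
total 146 bytes, alignment 2
data bytes 145, size 146 → padding 1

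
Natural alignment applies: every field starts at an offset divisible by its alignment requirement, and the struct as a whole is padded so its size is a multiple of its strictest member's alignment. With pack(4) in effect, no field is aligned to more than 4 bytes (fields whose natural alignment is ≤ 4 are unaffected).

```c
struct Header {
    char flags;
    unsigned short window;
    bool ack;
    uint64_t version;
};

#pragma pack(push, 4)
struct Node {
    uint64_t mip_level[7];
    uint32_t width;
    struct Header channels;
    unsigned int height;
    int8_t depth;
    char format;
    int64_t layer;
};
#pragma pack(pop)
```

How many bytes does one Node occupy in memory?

92

Header: 0..1  flags  (1B, 1-aligned); 1..2  -- padding (1B); 2..4  window  (2B, 2-aligned); 4..5  ack  (1B, 1-aligned); 5..8  -- padding (3B); 8..16  version  (8B, 8-aligned); sizeof = 16, alignof = 8
0..56  mip_level  (56B, 4-aligned)
56..60  width  (4B, 4-aligned)
60..76  channels  (16B, 4-aligned)
76..80  height  (4B, 4-aligned)
80..81  depth  (1B, 1-aligned)
81..82  format  (1B, 1-aligned)
82..84  -- padding (2B)
84..92  layer  (8B, 4-aligned)
sizeof = 92, alignof = 4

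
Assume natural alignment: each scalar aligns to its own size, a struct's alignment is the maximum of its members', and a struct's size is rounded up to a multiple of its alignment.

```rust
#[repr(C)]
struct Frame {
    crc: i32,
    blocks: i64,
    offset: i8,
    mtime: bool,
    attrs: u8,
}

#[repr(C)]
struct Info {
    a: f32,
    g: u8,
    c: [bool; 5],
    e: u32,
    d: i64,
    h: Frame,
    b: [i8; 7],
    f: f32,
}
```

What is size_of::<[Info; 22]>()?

Frame: @0: crc [4B, align 4] → 4; +4 pad (align 8); @8: blocks [8B, align 8] → 16; @16: offset [1B, align 1] → 17; @17: mtime [1B, align 1] → 18; @18: attrs [1B, align 1] → 19; +5 tail pad (align 8); size 24, align 8
@0: a [4B, align 4] → 4
@4: g [1B, align 1] → 5
@5: c [5B, align 1] → 10
+2 pad (align 4)
@12: e [4B, align 4] → 16
@16: d [8B, align 8] → 24
@24: h [24B, align 8] → 48
@48: b [7B, align 1] → 55
+1 pad (align 4)
@56: f [4B, align 4] → 60
+4 tail pad (align 8)
size 64, align 8
array of 22: 22 × 64 = 1408

1408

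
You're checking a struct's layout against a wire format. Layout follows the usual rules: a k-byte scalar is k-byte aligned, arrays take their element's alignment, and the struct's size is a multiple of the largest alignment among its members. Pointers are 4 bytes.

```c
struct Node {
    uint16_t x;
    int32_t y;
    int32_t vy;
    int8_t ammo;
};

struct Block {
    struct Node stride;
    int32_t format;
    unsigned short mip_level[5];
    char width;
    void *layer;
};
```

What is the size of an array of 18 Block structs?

Node: x at 0 (size 2, align 2) → ends 2; pad 2 to align 4 for y; y at 4 (size 4, align 4) → ends 8; vy at 8 (size 4, align 4) → ends 12; ammo at 12 (size 1, align 1) → ends 13; tail pad 3 to reach multiple of 4; total 16 bytes, alignment 4
stride at 0 (size 16, align 4) → ends 16
format at 16 (size 4, align 4) → ends 20
mip_level at 20 (size 10, align 2) → ends 30
width at 30 (size 1, align 1) → ends 31
pad 1 to align 4 for layer
layer at 32 (size 4, align 4) → ends 36
total 36 bytes, alignment 4
array of 18: 18 × 36 = 648

648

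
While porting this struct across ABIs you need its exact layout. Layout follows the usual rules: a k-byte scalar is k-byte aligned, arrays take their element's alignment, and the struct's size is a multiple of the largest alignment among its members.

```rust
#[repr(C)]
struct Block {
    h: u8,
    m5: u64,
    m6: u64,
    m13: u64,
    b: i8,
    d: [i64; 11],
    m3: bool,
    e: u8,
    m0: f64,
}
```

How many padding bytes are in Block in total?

20

@0: h [1B, align 1] → 1
+7 pad (align 8)
@8: m5 [8B, align 8] → 16
@16: m6 [8B, align 8] → 24
@24: m13 [8B, align 8] → 32
@32: b [1B, align 1] → 33
+7 pad (align 8)
@40: d [88B, align 8] → 128
@128: m3 [1B, align 1] → 129
@129: e [1B, align 1] → 130
+6 pad (align 8)
@136: m0 [8B, align 8] → 144
size 144, align 8
data bytes 124, size 144 → padding 20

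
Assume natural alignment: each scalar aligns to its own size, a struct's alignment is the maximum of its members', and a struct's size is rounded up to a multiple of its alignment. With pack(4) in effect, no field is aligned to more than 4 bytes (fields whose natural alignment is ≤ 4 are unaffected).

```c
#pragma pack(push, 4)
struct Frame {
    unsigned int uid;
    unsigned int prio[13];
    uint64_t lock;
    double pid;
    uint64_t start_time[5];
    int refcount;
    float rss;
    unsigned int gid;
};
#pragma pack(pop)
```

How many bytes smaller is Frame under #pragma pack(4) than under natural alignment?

4

natural layout:
  uid at 0 (size 4, align 4) → ends 4
  prio at 4 (size 52, align 4) → ends 56
  lock at 56 (size 8, align 8) → ends 64
  pid at 64 (size 8, align 8) → ends 72
  start_time at 72 (size 40, align 8) → ends 112
  refcount at 112 (size 4, align 4) → ends 116
  rss at 116 (size 4, align 4) → ends 120
  gid at 120 (size 4, align 4) → ends 124
  tail pad 4 to reach multiple of 8
  total 128 bytes, alignment 8
packed(4) layout:
  uid at 0 (size 4, align 4) → ends 4
  prio at 4 (size 52, align 4) → ends 56
  lock at 56 (size 8, align 4) → ends 64
  pid at 64 (size 8, align 4) → ends 72
  start_time at 72 (size 40, align 4) → ends 112
  refcount at 112 (size 4, align 4) → ends 116
  rss at 116 (size 4, align 4) → ends 120
  gid at 120 (size 4, align 4) → ends 124
  total 124 bytes, alignment 4
128 − 124 = 4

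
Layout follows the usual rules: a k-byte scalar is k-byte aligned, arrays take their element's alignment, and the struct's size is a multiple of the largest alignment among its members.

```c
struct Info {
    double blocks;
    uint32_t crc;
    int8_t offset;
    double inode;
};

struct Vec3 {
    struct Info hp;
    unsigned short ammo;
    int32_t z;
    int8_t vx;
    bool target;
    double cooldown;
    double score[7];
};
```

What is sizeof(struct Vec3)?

104 bytes

Info: @0: blocks [8B, align 8] → 8; @8: crc [4B, align 4] → 12; @12: offset [1B, align 1] → 13; +3 pad (align 8); @16: inode [8B, align 8] → 24; size 24, align 8
@0: hp [24B, align 8] → 24
@24: ammo [2B, align 2] → 26
+2 pad (align 4)
@28: z [4B, align 4] → 32
@32: vx [1B, align 1] → 33
@33: target [1B, align 1] → 34
+6 pad (align 8)
@40: cooldown [8B, align 8] → 48
@48: score [56B, align 8] → 104
size 104, align 8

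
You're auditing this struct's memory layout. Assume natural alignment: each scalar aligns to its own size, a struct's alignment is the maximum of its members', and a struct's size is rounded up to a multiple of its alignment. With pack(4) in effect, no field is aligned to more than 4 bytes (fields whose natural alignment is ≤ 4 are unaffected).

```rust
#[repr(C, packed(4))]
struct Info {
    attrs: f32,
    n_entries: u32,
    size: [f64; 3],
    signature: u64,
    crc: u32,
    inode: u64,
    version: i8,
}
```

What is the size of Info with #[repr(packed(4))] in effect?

56

0..4  attrs  (4B, 4-aligned)
4..8  n_entries  (4B, 4-aligned)
8..32  size  (24B, 4-aligned)
32..40  signature  (8B, 4-aligned)
40..44  crc  (4B, 4-aligned)
44..52  inode  (8B, 4-aligned)
52..53  version  (1B, 1-aligned)
53..56  -- tail padding (3B)
sizeof = 56, alignof = 4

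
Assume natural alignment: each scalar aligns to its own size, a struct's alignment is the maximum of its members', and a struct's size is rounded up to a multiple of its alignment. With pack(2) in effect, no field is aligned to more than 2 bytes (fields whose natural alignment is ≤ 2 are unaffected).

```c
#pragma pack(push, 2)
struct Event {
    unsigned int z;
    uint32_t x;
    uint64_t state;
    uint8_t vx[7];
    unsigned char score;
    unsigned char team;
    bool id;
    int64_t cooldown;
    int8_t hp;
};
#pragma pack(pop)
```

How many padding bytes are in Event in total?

1

0..4  z  (4B, 2-aligned)
4..8  x  (4B, 2-aligned)
8..16  state  (8B, 2-aligned)
16..23  vx  (7B, 1-aligned)
23..24  score  (1B, 1-aligned)
24..25  team  (1B, 1-aligned)
25..26  id  (1B, 1-aligned)
26..34  cooldown  (8B, 2-aligned)
34..35  hp  (1B, 1-aligned)
35..36  -- tail padding (1B)
sizeof = 36, alignof = 2
data bytes 35, size 36 → padding 1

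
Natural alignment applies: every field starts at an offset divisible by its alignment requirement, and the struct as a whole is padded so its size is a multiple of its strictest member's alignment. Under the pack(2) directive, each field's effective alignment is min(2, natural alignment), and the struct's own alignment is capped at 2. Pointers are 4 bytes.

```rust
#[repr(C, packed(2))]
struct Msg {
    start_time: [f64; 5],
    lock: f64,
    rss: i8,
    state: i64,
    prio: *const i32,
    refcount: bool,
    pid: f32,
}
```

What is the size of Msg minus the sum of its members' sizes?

2

@0: start_time [40B, align 2] → 40
@40: lock [8B, align 2] → 48
@48: rss [1B, align 1] → 49
+1 pad (align 2)
@50: state [8B, align 2] → 58
@58: prio [4B, align 2] → 62
@62: refcount [1B, align 1] → 63
+1 pad (align 2)
@64: pid [4B, align 2] → 68
size 68, align 2
data bytes 66, size 68 → padding 2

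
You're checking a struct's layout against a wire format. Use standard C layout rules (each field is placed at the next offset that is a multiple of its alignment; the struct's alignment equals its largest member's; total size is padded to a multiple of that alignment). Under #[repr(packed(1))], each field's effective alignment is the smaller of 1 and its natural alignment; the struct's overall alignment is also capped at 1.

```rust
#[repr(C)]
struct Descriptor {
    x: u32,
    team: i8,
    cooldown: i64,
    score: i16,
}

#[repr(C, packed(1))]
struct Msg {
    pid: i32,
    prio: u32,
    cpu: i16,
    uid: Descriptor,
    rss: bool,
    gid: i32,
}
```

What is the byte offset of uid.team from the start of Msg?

14

Descriptor: 0..4  x  (4B, 4-aligned); 4..5  team  (1B, 1-aligned); 5..8  -- padding (3B); 8..16  cooldown  (8B, 8-aligned); 16..18  score  (2B, 2-aligned); 18..24  -- tail padding (6B); sizeof = 24, alignof = 8
0..4  pid  (4B, 1-aligned)
4..8  prio  (4B, 1-aligned)
8..10  cpu  (2B, 1-aligned)
10..34  uid  (24B, 1-aligned)
within Descriptor: team at 4
10 + 4 = 14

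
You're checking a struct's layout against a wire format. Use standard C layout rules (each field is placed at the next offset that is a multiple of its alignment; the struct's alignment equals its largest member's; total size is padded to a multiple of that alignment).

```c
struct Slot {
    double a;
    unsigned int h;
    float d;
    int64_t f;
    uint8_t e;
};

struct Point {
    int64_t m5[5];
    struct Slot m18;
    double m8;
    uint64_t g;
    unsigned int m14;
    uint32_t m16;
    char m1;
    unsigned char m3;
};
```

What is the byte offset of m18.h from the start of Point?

Slot: a at 0 (size 8, align 8) → ends 8; h at 8 (size 4, align 4) → ends 12; d at 12 (size 4, align 4) → ends 16; f at 16 (size 8, align 8) → ends 24; e at 24 (size 1, align 1) → ends 25; tail pad 7 to reach multiple of 8; total 32 bytes, alignment 8
m5 at 0 (size 40, align 8) → ends 40
m18 at 40 (size 32, align 8) → ends 72
within Slot: h at 8
40 + 8 = 48

48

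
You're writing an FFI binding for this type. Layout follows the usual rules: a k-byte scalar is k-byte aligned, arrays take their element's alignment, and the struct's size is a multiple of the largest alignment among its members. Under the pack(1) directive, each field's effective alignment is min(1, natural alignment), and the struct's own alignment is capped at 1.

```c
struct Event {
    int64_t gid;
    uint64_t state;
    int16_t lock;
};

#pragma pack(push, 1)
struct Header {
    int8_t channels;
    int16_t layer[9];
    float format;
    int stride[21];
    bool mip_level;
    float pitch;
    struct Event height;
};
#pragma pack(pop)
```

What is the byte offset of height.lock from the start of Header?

Event: gid at 0 (size 8, align 8) → ends 8; state at 8 (size 8, align 8) → ends 16; lock at 16 (size 2, align 2) → ends 18; tail pad 6 to reach multiple of 8; total 24 bytes, alignment 8
channels at 0 (size 1, align 1) → ends 1
layer at 1 (size 18, align 1) → ends 19
format at 19 (size 4, align 1) → ends 23
stride at 23 (size 84, align 1) → ends 107
mip_level at 107 (size 1, align 1) → ends 108
pitch at 108 (size 4, align 1) → ends 112
height at 112 (size 24, align 1) → ends 136
within Event: lock at 16
112 + 16 = 128

128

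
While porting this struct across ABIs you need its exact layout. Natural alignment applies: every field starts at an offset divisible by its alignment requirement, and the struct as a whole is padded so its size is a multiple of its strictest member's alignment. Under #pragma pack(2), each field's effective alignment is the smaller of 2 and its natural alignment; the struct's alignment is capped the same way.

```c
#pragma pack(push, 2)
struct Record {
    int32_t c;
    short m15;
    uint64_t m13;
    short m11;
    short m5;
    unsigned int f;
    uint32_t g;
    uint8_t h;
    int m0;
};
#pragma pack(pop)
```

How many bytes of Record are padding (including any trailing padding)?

1

0..4  c  (4B, 2-aligned)
4..6  m15  (2B, 2-aligned)
6..14  m13  (8B, 2-aligned)
14..16  m11  (2B, 2-aligned)
16..18  m5  (2B, 2-aligned)
18..22  f  (4B, 2-aligned)
22..26  g  (4B, 2-aligned)
26..27  h  (1B, 1-aligned)
27..28  -- padding (1B)
28..32  m0  (4B, 2-aligned)
sizeof = 32, alignof = 2
data bytes 31, size 32 → padding 1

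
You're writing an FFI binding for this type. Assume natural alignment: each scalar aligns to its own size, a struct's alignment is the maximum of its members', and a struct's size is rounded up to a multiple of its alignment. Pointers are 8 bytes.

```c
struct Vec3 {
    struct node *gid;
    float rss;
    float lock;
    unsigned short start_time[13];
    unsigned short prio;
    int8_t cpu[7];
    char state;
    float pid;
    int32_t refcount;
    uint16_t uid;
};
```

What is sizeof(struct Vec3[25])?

1600

@0: gid [8B, align 8] → 8
@8: rss [4B, align 4] → 12
@12: lock [4B, align 4] → 16
@16: start_time [26B, align 2] → 42
@42: prio [2B, align 2] → 44
@44: cpu [7B, align 1] → 51
@51: state [1B, align 1] → 52
@52: pid [4B, align 4] → 56
@56: refcount [4B, align 4] → 60
@60: uid [2B, align 2] → 62
+2 tail pad (align 8)
size 64, align 8
array of 25: 25 × 64 = 1600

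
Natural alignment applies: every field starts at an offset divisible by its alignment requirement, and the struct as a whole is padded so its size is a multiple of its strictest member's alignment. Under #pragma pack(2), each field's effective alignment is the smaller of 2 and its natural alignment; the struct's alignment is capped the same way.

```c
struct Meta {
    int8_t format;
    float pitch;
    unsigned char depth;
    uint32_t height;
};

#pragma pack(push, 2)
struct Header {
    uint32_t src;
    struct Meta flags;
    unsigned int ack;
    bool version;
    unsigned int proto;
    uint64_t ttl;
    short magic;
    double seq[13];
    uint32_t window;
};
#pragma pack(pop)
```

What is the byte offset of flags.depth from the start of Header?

12

Meta: 0..1  format  (1B, 1-aligned); 1..4  -- padding (3B); 4..8  pitch  (4B, 4-aligned); 8..9  depth  (1B, 1-aligned); 9..12  -- padding (3B); 12..16  height  (4B, 4-aligned); sizeof = 16, alignof = 4
0..4  src  (4B, 2-aligned)
4..20  flags  (16B, 2-aligned)
within Meta: depth at 8
4 + 8 = 12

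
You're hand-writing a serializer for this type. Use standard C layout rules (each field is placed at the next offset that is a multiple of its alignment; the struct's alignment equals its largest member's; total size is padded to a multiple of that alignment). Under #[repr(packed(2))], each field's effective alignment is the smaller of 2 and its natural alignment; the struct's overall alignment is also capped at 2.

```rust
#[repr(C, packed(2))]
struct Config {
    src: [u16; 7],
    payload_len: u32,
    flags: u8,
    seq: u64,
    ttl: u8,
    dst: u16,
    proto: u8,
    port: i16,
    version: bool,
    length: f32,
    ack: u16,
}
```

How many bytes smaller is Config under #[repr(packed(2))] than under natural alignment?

natural layout:
  @0: src [14B, align 2] → 14
  +2 pad (align 4)
  @16: payload_len [4B, align 4] → 20
  @20: flags [1B, align 1] → 21
  +3 pad (align 8)
  @24: seq [8B, align 8] → 32
  @32: ttl [1B, align 1] → 33
  +1 pad (align 2)
  @34: dst [2B, align 2] → 36
  @36: proto [1B, align 1] → 37
  +1 pad (align 2)
  @38: port [2B, align 2] → 40
  @40: version [1B, align 1] → 41
  +3 pad (align 4)
  @44: length [4B, align 4] → 48
  @48: ack [2B, align 2] → 50
  +6 tail pad (align 8)
  size 56, align 8
packed(2) layout:
  @0: src [14B, align 2] → 14
  @14: payload_len [4B, align 2] → 18
  @18: flags [1B, align 1] → 19
  +1 pad (align 2)
  @20: seq [8B, align 2] → 28
  @28: ttl [1B, align 1] → 29
  +1 pad (align 2)
  @30: dst [2B, align 2] → 32
  @32: proto [1B, align 1] → 33
  +1 pad (align 2)
  @34: port [2B, align 2] → 36
  @36: version [1B, align 1] → 37
  +1 pad (align 2)
  @38: length [4B, align 2] → 42
  @42: ack [2B, align 2] → 44
  size 44, align 2
56 − 44 = 12

12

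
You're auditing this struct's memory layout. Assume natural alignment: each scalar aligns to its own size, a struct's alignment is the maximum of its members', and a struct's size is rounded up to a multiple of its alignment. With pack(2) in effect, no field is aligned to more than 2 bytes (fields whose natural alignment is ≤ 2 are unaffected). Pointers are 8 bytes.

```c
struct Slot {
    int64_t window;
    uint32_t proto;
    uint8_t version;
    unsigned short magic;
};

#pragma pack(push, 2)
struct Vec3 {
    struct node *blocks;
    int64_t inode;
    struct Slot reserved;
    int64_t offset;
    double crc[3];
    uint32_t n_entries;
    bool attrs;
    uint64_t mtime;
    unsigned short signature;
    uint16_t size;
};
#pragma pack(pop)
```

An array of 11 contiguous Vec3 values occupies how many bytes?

Slot: @0: window [8B, align 8] → 8; @8: proto [4B, align 4] → 12; @12: version [1B, align 1] → 13; +1 pad (align 2); @14: magic [2B, align 2] → 16; size 16, align 8
@0: blocks [8B, align 2] → 8
@8: inode [8B, align 2] → 16
@16: reserved [16B, align 2] → 32
@32: offset [8B, align 2] → 40
@40: crc [24B, align 2] → 64
@64: n_entries [4B, align 2] → 68
@68: attrs [1B, align 1] → 69
+1 pad (align 2)
@70: mtime [8B, align 2] → 78
@78: signature [2B, align 2] → 80
@80: size [2B, align 2] → 82
size 82, align 2
array of 11: 11 × 82 = 902

902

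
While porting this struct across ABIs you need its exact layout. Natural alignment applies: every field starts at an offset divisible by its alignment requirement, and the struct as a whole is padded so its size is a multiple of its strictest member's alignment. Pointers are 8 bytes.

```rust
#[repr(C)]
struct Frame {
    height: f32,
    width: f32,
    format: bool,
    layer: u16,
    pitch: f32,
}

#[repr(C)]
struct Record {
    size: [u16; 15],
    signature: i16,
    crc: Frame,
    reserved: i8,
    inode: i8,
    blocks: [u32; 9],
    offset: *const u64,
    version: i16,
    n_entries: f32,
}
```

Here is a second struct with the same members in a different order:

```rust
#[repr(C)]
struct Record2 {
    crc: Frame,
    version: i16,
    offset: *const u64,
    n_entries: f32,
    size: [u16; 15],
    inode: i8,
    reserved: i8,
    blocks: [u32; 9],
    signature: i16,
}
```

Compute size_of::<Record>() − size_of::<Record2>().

-8

Frame: @0: height [4B, align 4] → 4; @4: width [4B, align 4] → 8; @8: format [1B, align 1] → 9; +1 pad (align 2); @10: layer [2B, align 2] → 12; @12: pitch [4B, align 4] → 16; size 16, align 4
@0: size [30B, align 2] → 30
@30: signature [2B, align 2] → 32
@32: crc [16B, align 4] → 48
@48: reserved [1B, align 1] → 49
@49: inode [1B, align 1] → 50
+2 pad (align 4)
@52: blocks [36B, align 4] → 88
@88: offset [8B, align 8] → 96
@96: version [2B, align 2] → 98
+2 pad (align 4)
@100: n_entries [4B, align 4] → 104
size 104, align 8
— Record2 —
@0: crc [16B, align 4] → 16
@16: version [2B, align 2] → 18
+6 pad (align 8)
@24: offset [8B, align 8] → 32
@32: n_entries [4B, align 4] → 36
@36: size [30B, align 2] → 66
@66: inode [1B, align 1] → 67
@67: reserved [1B, align 1] → 68
@68: blocks [36B, align 4] → 104
@104: signature [2B, align 2] → 106
+6 tail pad (align 8)
size 112, align 8
104 − 112 = -8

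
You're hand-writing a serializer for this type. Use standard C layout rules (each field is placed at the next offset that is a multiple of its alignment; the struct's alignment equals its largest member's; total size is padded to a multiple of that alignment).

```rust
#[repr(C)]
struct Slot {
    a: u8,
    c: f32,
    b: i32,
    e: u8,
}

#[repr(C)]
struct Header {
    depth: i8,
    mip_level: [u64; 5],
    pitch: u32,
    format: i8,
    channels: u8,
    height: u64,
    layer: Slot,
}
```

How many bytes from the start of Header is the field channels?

53

Slot: 0..1  a  (1B, 1-aligned); 1..4  -- padding (3B); 4..8  c  (4B, 4-aligned); 8..12  b  (4B, 4-aligned); 12..13  e  (1B, 1-aligned); 13..16  -- tail padding (3B); sizeof = 16, alignof = 4
0..1  depth  (1B, 1-aligned)
1..8  -- padding (7B)
8..48  mip_level  (40B, 8-aligned)
48..52  pitch  (4B, 4-aligned)
52..53  format  (1B, 1-aligned)
53..54  channels  (1B, 1-aligned)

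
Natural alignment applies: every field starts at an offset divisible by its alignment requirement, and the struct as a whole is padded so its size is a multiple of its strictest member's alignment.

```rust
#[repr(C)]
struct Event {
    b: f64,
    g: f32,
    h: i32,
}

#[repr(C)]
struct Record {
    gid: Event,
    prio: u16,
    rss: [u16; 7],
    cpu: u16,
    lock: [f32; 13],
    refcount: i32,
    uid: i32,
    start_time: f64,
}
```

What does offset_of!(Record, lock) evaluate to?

36

Event: 0..8  b  (8B, 8-aligned); 8..12  g  (4B, 4-aligned); 12..16  h  (4B, 4-aligned); sizeof = 16, alignof = 8
0..16  gid  (16B, 8-aligned)
16..18  prio  (2B, 2-aligned)
18..32  rss  (14B, 2-aligned)
32..34  cpu  (2B, 2-aligned)
34..36  -- padding (2B)
36..88  lock  (52B, 4-aligned)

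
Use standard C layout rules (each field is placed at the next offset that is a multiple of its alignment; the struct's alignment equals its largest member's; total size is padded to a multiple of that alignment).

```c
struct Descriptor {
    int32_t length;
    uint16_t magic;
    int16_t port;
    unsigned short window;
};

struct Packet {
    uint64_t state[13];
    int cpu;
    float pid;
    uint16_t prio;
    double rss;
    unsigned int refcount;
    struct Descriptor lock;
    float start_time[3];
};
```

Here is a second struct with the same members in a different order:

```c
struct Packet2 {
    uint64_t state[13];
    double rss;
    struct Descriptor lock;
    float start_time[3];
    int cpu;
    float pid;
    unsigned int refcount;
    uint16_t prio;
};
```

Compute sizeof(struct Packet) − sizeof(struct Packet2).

Descriptor: length at 0 (size 4, align 4) → ends 4; magic at 4 (size 2, align 2) → ends 6; port at 6 (size 2, align 2) → ends 8; window at 8 (size 2, align 2) → ends 10; tail pad 2 to reach multiple of 4; total 12 bytes, alignment 4
state at 0 (size 104, align 8) → ends 104
cpu at 104 (size 4, align 4) → ends 108
pid at 108 (size 4, align 4) → ends 112
prio at 112 (size 2, align 2) → ends 114
pad 6 to align 8 for rss
rss at 120 (size 8, align 8) → ends 128
refcount at 128 (size 4, align 4) → ends 132
lock at 132 (size 12, align 4) → ends 144
start_time at 144 (size 12, align 4) → ends 156
tail pad 4 to reach multiple of 8
total 160 bytes, alignment 8
— Packet2 —
state at 0 (size 104, align 8) → ends 104
rss at 104 (size 8, align 8) → ends 112
lock at 112 (size 12, align 4) → ends 124
start_time at 124 (size 12, align 4) → ends 136
cpu at 136 (size 4, align 4) → ends 140
pid at 140 (size 4, align 4) → ends 144
refcount at 144 (size 4, align 4) → ends 148
prio at 148 (size 2, align 2) → ends 150
tail pad 2 to reach multiple of 8
total 152 bytes, alignment 8
160 − 152 = 8

8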